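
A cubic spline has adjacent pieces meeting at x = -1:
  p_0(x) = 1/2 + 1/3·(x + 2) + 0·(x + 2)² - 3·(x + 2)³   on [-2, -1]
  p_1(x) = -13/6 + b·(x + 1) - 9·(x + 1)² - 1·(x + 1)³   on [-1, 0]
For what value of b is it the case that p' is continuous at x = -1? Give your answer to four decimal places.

p_0'(x) = 1/3 + 0·(x + 2) - 9·(x + 2)², so p_0'(-1) = -26/3. On the right, p_1'(-1) = b, so b = -26/3.

-8.6667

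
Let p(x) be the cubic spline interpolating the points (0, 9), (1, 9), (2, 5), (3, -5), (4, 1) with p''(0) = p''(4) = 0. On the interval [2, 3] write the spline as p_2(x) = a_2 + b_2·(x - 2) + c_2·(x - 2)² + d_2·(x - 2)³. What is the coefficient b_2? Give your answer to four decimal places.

With M_i denoting the second derivative at x_i, h_i = 1, 1, 1, 1, and Δ_i = (y_(i+1) − y_i)/h_i = 0, -4, -10, 6:
  1·M_0 + 4·M_1 + 1·M_2 = 6(Δ_1 - Δ_0) = -24
  1·M_1 + 4·M_2 + 1·M_3 = 6(Δ_2 - Δ_1) = -36
  1·M_2 + 4·M_3 + 1·M_4 = 6(Δ_3 - Δ_2) = 96
Natural end conditions: M_0 = M_4 = 0.
Hence M_0 = 0, M_1 = -15/7, M_2 = -108/7, M_3 = 195/7, M_4 = 0.
On [2, 3], with p_2(x) = a_2 + b_2·(x - 2) + c_2·(x - 2)² + d_2·(x - 2)³: c_2 = M_2/2 = -54/7, d_2 = (M_3 - M_2)/(6h_2) = 101/14, b_2 = Δ_2 - h_2(2M_2 + M_3)/6 = -19/2.

-9.5000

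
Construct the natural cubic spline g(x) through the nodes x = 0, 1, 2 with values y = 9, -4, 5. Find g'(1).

-2

Let σ_i = g''(x_i). Step sizes h_i = 1, 1; slopes of the chords Δ_i = (y_(i+1) - y_i)/h_i = -13, 9.
  1·σ_0 + 4·σ_1 + 1·σ_2 = 6(Δ_1 - Δ_0) = 132
Natural end conditions: σ_0 = σ_2 = 0.
Solving: σ_0 = 0, σ_1 = 33, σ_2 = 0.
On [1, 2], g'(x) = b_1 + 2c_1·(x - 1) + 3d_1·(x - 1)² with b_1 = Δ_1 - h_1(2σ_1 + σ_2)/6 = -2, c_1 = σ_1/2 = 33/2, d_1 = (σ_2 - σ_1)/(6h_1) = -11/2. So g'(1) = -2.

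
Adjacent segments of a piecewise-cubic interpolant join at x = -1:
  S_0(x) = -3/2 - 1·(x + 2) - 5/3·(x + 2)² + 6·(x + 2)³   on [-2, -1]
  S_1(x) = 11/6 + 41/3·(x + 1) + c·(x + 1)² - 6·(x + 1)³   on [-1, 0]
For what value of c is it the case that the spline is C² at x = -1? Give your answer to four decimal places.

S_0''(x) = -10/3 + 36·(x + 2), so S_0''(-1) = 98/3. On the right, S_1''(-1) = 2c, so c = 49/3.

16.3333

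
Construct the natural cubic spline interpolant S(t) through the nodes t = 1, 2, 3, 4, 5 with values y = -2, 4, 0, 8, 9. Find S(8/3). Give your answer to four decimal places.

0.6984

Write M_i for S''(x_i). With h_i = 1, 1, 1, 1 and divided differences Δ_i = 6, -4, 8, 1, the continuity of S' gives the tridiagonal system
  1·M_0 + 4·M_1 + 1·M_2 = 6(Δ_1 - Δ_0) = -60
  1·M_1 + 4·M_2 + 1·M_3 = 6(Δ_2 - Δ_1) = 72
  1·M_2 + 4·M_3 + 1·M_4 = 6(Δ_3 - Δ_2) = -42
Natural end conditions: M_0 = M_4 = 0.
Solving the tridiagonal system: M_0 = 0, M_1 = -615/28, M_2 = 195/7, M_3 = -489/28, M_4 = 0.
On [2, 3], S(t) = 4 - 37/28·(t - 2) - 615/56·(t - 2)² + 465/56·(t - 2)³.
With (t - 2) = 2/3: S(8/3) = 44/63.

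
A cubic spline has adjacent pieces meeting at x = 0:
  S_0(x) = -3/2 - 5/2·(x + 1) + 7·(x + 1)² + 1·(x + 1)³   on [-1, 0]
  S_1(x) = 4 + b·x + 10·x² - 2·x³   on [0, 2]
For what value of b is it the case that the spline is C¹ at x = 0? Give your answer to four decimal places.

S_0'(x) = -5/2 + 14·(x + 1) + 3·(x + 1)², so S_0'(0) = 29/2. On the right, S_1'(0) = b, so b = 29/2.

14.5000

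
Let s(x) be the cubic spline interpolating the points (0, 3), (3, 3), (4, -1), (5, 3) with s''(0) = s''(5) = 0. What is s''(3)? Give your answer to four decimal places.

With M_i denoting the second derivative at x_i, h_i = 3, 1, 1, and Δ_i = (y_(i+1) − y_i)/h_i = 0, -4, 4:
  3·M_0 + 8·M_1 + 1·M_2 = 6(Δ_1 - Δ_0) = -24
  1·M_1 + 4·M_2 + 1·M_3 = 6(Δ_2 - Δ_1) = 48
Natural end conditions: M_0 = M_3 = 0.
Hence M_0 = 0, M_1 = -144/31, M_2 = 408/31, M_3 = 0.

-4.6452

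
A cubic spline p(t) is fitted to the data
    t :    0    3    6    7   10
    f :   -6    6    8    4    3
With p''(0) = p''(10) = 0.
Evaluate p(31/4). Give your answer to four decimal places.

2.1741

Put M_i = p'' at the i-th knot. Here h = (3, 3, 1, 3) and Δ = (4, 2/3, -4, -1/3), so the interior equations h_(i-1)·M_(i-1) + 2(h_(i-1)+h_i)·M_i + h_i·M_(i+1) = 6(Δ_i − Δ_(i-1)) read
  3·M_0 + 12·M_1 + 3·M_2 = 6(Δ_1 - Δ_0) = -20
  3·M_1 + 8·M_2 + 1·M_3 = 6(Δ_2 - Δ_1) = -28
  1·M_2 + 8·M_3 + 3·M_4 = 6(Δ_3 - Δ_2) = 22
Natural end conditions: M_0 = M_4 = 0.
Hence M_0 = 0, M_1 = -29/38, M_2 = -206/57, M_3 = 365/114, M_4 = 0.
On [7, 10], p(t) = 4 - 403/114·(t - 7) + 365/228·(t - 7)² - 365/2052·(t - 7)³.
With (t - 7) = 3/4: p(31/4) = 10575/4864.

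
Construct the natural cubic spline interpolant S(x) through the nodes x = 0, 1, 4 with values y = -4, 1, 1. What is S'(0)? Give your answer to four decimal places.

Put M_i = S'' at the i-th knot. Here h = (1, 3) and Δ = (5, 0), so the interior equations h_(i-1)·M_(i-1) + 2(h_(i-1)+h_i)·M_i + h_i·M_(i+1) = 6(Δ_i − Δ_(i-1)) read
  1·M_0 + 8·M_1 + 3·M_2 = 6(Δ_1 - Δ_0) = -30
Natural end conditions: M_0 = M_2 = 0.
Solving: M_0 = 0, M_1 = -15/4, M_2 = 0.
On [0, 1], S'(x) = b_0 + 2c_0·x + 3d_0·x² with b_0 = Δ_0 - h_0(2M_0 + M_1)/6 = 45/8, c_0 = M_0/2 = 0, d_0 = (M_1 - M_0)/(6h_0) = -5/8. So S'(0) = 45/8.

5.6250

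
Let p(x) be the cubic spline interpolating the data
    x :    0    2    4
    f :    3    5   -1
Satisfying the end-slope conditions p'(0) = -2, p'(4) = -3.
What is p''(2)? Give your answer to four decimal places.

-5.5000

Put M_i = p'' at the i-th knot. Here h = (2, 2) and Δ = (1, -3), so the interior equations h_(i-1)·M_(i-1) + 2(h_(i-1)+h_i)·M_i + h_i·M_(i+1) = 6(Δ_i − Δ_(i-1)) read
  2·M_0 + 8·M_1 + 2·M_2 = 6(Δ_1 - Δ_0) = -24
Clamped end conditions give two more equations: 2h_0·M_0 + h_0·M_1 = 6(Δ_0 - p'(0)) = 18 and h_1·M_1 + 2h_1·M_2 = 6(p'(4) - Δ_1) = 0.
Forward elimination and back-substitution give M_0 = 29/4, M_1 = -11/2, M_2 = 11/4.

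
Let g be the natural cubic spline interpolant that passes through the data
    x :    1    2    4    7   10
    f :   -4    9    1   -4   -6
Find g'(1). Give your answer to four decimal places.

Write M_i for g''(x_i). With h_i = 1, 2, 3, 3 and divided differences Δ_i = 13, -4, -5/3, -2/3, the continuity of g' gives the tridiagonal system
  1·M_0 + 6·M_1 + 2·M_2 = 6(Δ_1 - Δ_0) = -102
  2·M_1 + 10·M_2 + 3·M_3 = 6(Δ_2 - Δ_1) = 14
  3·M_2 + 12·M_3 + 3·M_4 = 6(Δ_3 - Δ_2) = 6
Natural end conditions: M_0 = M_4 = 0.
Hence M_0 = 0, M_1 = -1937/103, M_2 = 558/103, M_3 = -88/103, M_4 = 0.
On [1, 2], g'(x) = b_0 + 2c_0·(x - 1) + 3d_0·(x - 1)² with b_0 = Δ_0 - h_0(2M_0 + M_1)/6 = 9971/618, c_0 = M_0/2 = 0, d_0 = (M_1 - M_0)/(6h_0) = -1937/618. So g'(1) = 9971/618.

16.1343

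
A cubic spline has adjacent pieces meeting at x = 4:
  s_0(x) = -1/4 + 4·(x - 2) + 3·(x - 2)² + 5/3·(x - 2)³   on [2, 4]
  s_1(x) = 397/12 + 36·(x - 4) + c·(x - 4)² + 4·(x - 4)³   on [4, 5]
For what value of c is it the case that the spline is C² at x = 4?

s_0''(x) = 6 + 10·(x - 2), so s_0''(4) = 26. On the right, s_1''(4) = 2c, so c = 13.

13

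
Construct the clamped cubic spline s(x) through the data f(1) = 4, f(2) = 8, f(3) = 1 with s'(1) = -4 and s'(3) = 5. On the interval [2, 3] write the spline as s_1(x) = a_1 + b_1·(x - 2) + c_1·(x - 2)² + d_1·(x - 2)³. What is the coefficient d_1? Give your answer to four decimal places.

Put M_i = s'' at the i-th knot. Here h = (1, 1) and Δ = (4, -7), so the interior equations h_(i-1)·M_(i-1) + 2(h_(i-1)+h_i)·M_i + h_i·M_(i+1) = 6(Δ_i − Δ_(i-1)) read
  1·M_0 + 4·M_1 + 1·M_2 = 6(Δ_1 - Δ_0) = -66
Clamped end conditions give two more equations: 2h_0·M_0 + h_0·M_1 = 6(Δ_0 - s'(1)) = 48 and h_1·M_1 + 2h_1·M_2 = 6(s'(3) - Δ_1) = 72.
Solving: M_0 = 45, M_1 = -42, M_2 = 57.
On [2, 3], with s_1(x) = a_1 + b_1·(x - 2) + c_1·(x - 2)² + d_1·(x - 2)³: c_1 = M_1/2 = -21, d_1 = (M_2 - M_1)/(6h_1) = 33/2, b_1 = Δ_1 - h_1(2M_1 + M_2)/6 = -5/2.

16.5000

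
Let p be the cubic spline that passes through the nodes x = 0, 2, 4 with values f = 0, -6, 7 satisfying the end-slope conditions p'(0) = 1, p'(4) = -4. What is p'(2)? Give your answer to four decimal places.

With σ_i denoting the second derivative at x_i, h_i = 2, 2, and Δ_i = (y_(i+1) − y_i)/h_i = -3, 13/2:
  2·σ_0 + 8·σ_1 + 2·σ_2 = 6(Δ_1 - Δ_0) = 57
Clamped end conditions give two more equations: 2h_0·σ_0 + h_0·σ_1 = 6(Δ_0 - p'(0)) = -24 and h_1·σ_1 + 2h_1·σ_2 = 6(p'(4) - Δ_1) = -63.
Solving the tridiagonal system: σ_0 = -115/8, σ_1 = 67/4, σ_2 = -193/8.
On [2, 4], p'(x) = b_1 + 2c_1·(x - 2) + 3d_1·(x - 2)² with b_1 = Δ_1 - h_1(2σ_1 + σ_2)/6 = 27/8, c_1 = σ_1/2 = 67/8, d_1 = (σ_2 - σ_1)/(6h_1) = -109/32. So p'(2) = 27/8.

3.3750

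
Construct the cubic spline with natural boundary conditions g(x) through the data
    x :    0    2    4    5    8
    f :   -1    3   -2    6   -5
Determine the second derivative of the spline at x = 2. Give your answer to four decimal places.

-7.0262

With M_i denoting the second derivative at x_i, h_i = 2, 2, 1, 3, and Δ_i = (y_(i+1) − y_i)/h_i = 2, -5/2, 8, -11/3:
  2·M_0 + 8·M_1 + 2·M_2 = 6(Δ_1 - Δ_0) = -27
  2·M_1 + 6·M_2 + 1·M_3 = 6(Δ_2 - Δ_1) = 63
  1·M_2 + 8·M_3 + 3·M_4 = 6(Δ_3 - Δ_2) = -70
Natural end conditions: M_0 = M_4 = 0.
Forward elimination and back-substitution give M_0 = 0, M_1 = -2417/344, M_2 = 628/43, M_3 = -1819/172, M_4 = 0.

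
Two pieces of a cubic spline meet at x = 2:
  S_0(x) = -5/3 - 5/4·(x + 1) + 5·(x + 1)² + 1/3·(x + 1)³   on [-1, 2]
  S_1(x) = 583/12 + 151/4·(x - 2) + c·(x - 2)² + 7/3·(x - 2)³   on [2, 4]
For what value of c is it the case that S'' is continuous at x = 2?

S_0''(x) = 10 + 2·(x + 1), so S_0''(2) = 16. On the right, S_1''(2) = 2c, so c = 8.

8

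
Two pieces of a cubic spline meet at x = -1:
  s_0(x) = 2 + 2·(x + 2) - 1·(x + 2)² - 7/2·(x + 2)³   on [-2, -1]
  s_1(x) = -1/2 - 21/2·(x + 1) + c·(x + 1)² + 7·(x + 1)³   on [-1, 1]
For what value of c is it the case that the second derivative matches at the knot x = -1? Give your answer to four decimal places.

s_0''(x) = -2 - 21·(x + 2), so s_0''(-1) = -23. On the right, s_1''(-1) = 2c, so c = -23/2.

-11.5000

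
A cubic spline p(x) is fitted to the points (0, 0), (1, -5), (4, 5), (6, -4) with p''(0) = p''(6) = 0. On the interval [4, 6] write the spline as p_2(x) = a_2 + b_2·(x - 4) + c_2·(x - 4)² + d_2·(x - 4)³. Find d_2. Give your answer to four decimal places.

Put m_i = p'' at the i-th knot. Here h = (1, 3, 2) and Δ = (-5, 10/3, -9/2), so the interior equations h_(i-1)·m_(i-1) + 2(h_(i-1)+h_i)·m_i + h_i·m_(i+1) = 6(Δ_i − Δ_(i-1)) read
  1·m_0 + 8·m_1 + 3·m_2 = 6(Δ_1 - Δ_0) = 50
  3·m_1 + 10·m_2 + 2·m_3 = 6(Δ_2 - Δ_1) = -47
Natural end conditions: m_0 = m_3 = 0.
Hence m_0 = 0, m_1 = 641/71, m_2 = -526/71, m_3 = 0.
On [4, 6], with p_2(x) = a_2 + b_2·(x - 4) + c_2·(x - 4)² + d_2·(x - 4)³: c_2 = m_2/2 = -263/71, d_2 = (m_3 - m_2)/(6h_2) = 263/426, b_2 = Δ_2 - h_2(2m_2 + m_3)/6 = 187/426.

0.6174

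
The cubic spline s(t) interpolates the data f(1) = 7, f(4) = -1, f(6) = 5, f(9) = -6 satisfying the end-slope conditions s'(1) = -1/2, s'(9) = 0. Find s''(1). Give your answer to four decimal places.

-5.4359

With m_i denoting the second derivative at x_i, h_i = 3, 2, 3, and Δ_i = (y_(i+1) − y_i)/h_i = -8/3, 3, -11/3:
  3·m_0 + 10·m_1 + 2·m_2 = 6(Δ_1 - Δ_0) = 34
  2·m_1 + 10·m_2 + 3·m_3 = 6(Δ_2 - Δ_1) = -40
Clamped end conditions give two more equations: 2h_0·m_0 + h_0·m_1 = 6(Δ_0 - s'(1)) = -13 and h_2·m_2 + 2h_2·m_3 = 6(s'(9) - Δ_2) = 22.
Solving the tridiagonal system: m_0 = -212/39, m_1 = 85/13, m_2 = -98/13, m_3 = 290/39.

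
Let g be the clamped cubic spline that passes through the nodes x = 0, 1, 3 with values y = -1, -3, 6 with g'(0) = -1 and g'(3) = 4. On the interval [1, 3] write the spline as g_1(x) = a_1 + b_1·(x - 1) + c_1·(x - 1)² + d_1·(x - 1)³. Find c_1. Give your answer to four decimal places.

With M_i denoting the second derivative at x_i, h_i = 1, 2, and Δ_i = (y_(i+1) − y_i)/h_i = -2, 9/2:
  1·M_0 + 6·M_1 + 2·M_2 = 6(Δ_1 - Δ_0) = 39
Clamped end conditions give two more equations: 2h_0·M_0 + h_0·M_1 = 6(Δ_0 - g'(0)) = -6 and h_1·M_1 + 2h_1·M_2 = 6(g'(3) - Δ_1) = -3.
Solving the tridiagonal system: M_0 = -47/6, M_1 = 29/3, M_2 = -67/12.
On [1, 3], with g_1(x) = a_1 + b_1·(x - 1) + c_1·(x - 1)² + d_1·(x - 1)³: c_1 = M_1/2 = 29/6, d_1 = (M_2 - M_1)/(6h_1) = -61/48, b_1 = Δ_1 - h_1(2M_1 + M_2)/6 = -1/12.

4.8333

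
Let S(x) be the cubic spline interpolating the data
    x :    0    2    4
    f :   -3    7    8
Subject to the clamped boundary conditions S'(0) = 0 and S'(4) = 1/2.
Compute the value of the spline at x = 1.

1

With M_i denoting the second derivative at x_i, h_i = 2, 2, and Δ_i = (y_(i+1) − y_i)/h_i = 5, 1/2:
  2·M_0 + 8·M_1 + 2·M_2 = 6(Δ_1 - Δ_0) = -27
Clamped end conditions give two more equations: 2h_0·M_0 + h_0·M_1 = 6(Δ_0 - S'(0)) = 30 and h_1·M_1 + 2h_1·M_2 = 6(S'(4) - Δ_1) = 0.
Solving: M_0 = 11, M_1 = -7, M_2 = 7/2.
On [0, 2], S(x) = -3 + 0·x + 11/2·x² - 3/2·x³.
With x = 1: S(1) = 1.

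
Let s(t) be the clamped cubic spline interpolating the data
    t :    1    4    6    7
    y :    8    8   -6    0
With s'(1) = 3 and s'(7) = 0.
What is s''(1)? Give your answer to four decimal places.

1.3684

Write σ_i for s''(x_i). With h_i = 3, 2, 1 and divided differences Δ_i = 0, -7, 6, the continuity of s' gives the tridiagonal system
  3·σ_0 + 10·σ_1 + 2·σ_2 = 6(Δ_1 - Δ_0) = -42
  2·σ_1 + 6·σ_2 + 1·σ_3 = 6(Δ_2 - Δ_1) = 78
Clamped end conditions give two more equations: 2h_0·σ_0 + h_0·σ_1 = 6(Δ_0 - s'(1)) = -18 and h_2·σ_2 + 2h_2·σ_3 = 6(s'(7) - Δ_2) = -36.
Hence σ_0 = 26/19, σ_1 = -166/19, σ_2 = 392/19, σ_3 = -538/19.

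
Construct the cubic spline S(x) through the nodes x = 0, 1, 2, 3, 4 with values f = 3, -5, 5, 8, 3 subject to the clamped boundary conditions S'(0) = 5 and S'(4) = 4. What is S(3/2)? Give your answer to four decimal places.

-1.8103

Let M_i = S''(x_i). Step sizes h_i = 1, 1, 1, 1; slopes of the chords Δ_i = (y_(i+1) - y_i)/h_i = -8, 10, 3, -5.
  1·M_0 + 4·M_1 + 1·M_2 = 6(Δ_1 - Δ_0) = 108
  1·M_1 + 4·M_2 + 1·M_3 = 6(Δ_2 - Δ_1) = -42
  1·M_2 + 4·M_3 + 1·M_4 = 6(Δ_3 - Δ_2) = -48
Clamped end conditions give two more equations: 2h_0·M_0 + h_0·M_1 = 6(Δ_0 - S'(0)) = -78 and h_3·M_3 + 2h_3·M_4 = 6(S'(4) - Δ_3) = 54.
Solving the tridiagonal system: M_0 = -1753/28, M_1 = 661/14, M_2 = -73/4, M_3 = -227/14, M_4 = 983/28.
On [1, 2], S(x) = -5 - 151/56·(x - 1) + 661/28·(x - 1)² - 611/56·(x - 1)³.
With (x - 1) = 1/2: S(3/2) = -811/448.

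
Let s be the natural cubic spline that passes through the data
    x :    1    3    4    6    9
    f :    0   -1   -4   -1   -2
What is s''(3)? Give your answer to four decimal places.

Let m_i = s''(x_i). Step sizes h_i = 2, 1, 2, 3; slopes of the chords Δ_i = (y_(i+1) - y_i)/h_i = -1/2, -3, 3/2, -1/3.
  2·m_0 + 6·m_1 + 1·m_2 = 6(Δ_1 - Δ_0) = -15
  1·m_1 + 6·m_2 + 2·m_3 = 6(Δ_2 - Δ_1) = 27
  2·m_2 + 10·m_3 + 3·m_4 = 6(Δ_3 - Δ_2) = -11
Natural end conditions: m_0 = m_4 = 0.
Solving the tridiagonal system: m_0 = 0, m_1 = -566/163, m_2 = 951/163, m_3 = -739/326, m_4 = 0.

-3.4724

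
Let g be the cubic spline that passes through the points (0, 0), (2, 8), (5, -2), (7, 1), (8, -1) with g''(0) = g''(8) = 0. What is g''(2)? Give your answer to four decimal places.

-6.1502

Write M_i for g''(x_i). With h_i = 2, 3, 2, 1 and divided differences Δ_i = 4, -10/3, 3/2, -2, the continuity of g' gives the tridiagonal system
  2·M_0 + 10·M_1 + 3·M_2 = 6(Δ_1 - Δ_0) = -44
  3·M_1 + 10·M_2 + 2·M_3 = 6(Δ_2 - Δ_1) = 29
  2·M_2 + 6·M_3 + 1·M_4 = 6(Δ_3 - Δ_2) = -21
Natural end conditions: M_0 = M_4 = 0.
Solving: M_0 = 0, M_1 = -1556/253, M_2 = 1476/253, M_3 = -2755/506, M_4 = 0.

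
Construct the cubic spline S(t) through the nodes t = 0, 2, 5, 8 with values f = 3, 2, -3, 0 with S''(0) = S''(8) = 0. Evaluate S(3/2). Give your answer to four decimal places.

With M_i denoting the second derivative at x_i, h_i = 2, 3, 3, and Δ_i = (y_(i+1) − y_i)/h_i = -1/2, -5/3, 1:
  2·M_0 + 10·M_1 + 3·M_2 = 6(Δ_1 - Δ_0) = -7
  3·M_1 + 12·M_2 + 3·M_3 = 6(Δ_2 - Δ_1) = 16
Natural end conditions: M_0 = M_3 = 0.
Solving: M_0 = 0, M_1 = -44/37, M_2 = 181/111, M_3 = 0.
On [0, 2], S(t) = 3 - 23/222·t + 0·t² - 11/111·t³.
With t = 3/2: S(3/2) = 743/296.

2.5101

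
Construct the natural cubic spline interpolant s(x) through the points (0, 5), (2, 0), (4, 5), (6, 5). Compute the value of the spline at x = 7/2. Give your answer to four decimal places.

With σ_i denoting the second derivative at x_i, h_i = 2, 2, 2, and Δ_i = (y_(i+1) − y_i)/h_i = -5/2, 5/2, 0:
  2·σ_0 + 8·σ_1 + 2·σ_2 = 6(Δ_1 - Δ_0) = 30
  2·σ_1 + 8·σ_2 + 2·σ_3 = 6(Δ_2 - Δ_1) = -15
Natural end conditions: σ_0 = σ_3 = 0.
Hence σ_0 = 0, σ_1 = 9/2, σ_2 = -3, σ_3 = 0.
On [2, 4], s(x) = 0 + 1/2·(x - 2) + 9/4·(x - 2)² - 5/8·(x - 2)³.
With (x - 2) = 3/2: s(7/2) = 237/64.

3.7031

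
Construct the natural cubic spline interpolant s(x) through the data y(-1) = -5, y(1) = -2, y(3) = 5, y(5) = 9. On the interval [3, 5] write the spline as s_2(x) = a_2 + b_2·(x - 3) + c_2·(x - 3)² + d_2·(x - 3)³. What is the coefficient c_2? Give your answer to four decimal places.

-0.8000

Put M_i = s'' at the i-th knot. Here h = (2, 2, 2) and Δ = (3/2, 7/2, 2), so the interior equations h_(i-1)·M_(i-1) + 2(h_(i-1)+h_i)·M_i + h_i·M_(i+1) = 6(Δ_i − Δ_(i-1)) read
  2·M_0 + 8·M_1 + 2·M_2 = 6(Δ_1 - Δ_0) = 12
  2·M_1 + 8·M_2 + 2·M_3 = 6(Δ_2 - Δ_1) = -9
Natural end conditions: M_0 = M_3 = 0.
Forward elimination and back-substitution give M_0 = 0, M_1 = 19/10, M_2 = -8/5, M_3 = 0.
On [3, 5], with s_2(x) = a_2 + b_2·(x - 3) + c_2·(x - 3)² + d_2·(x - 3)³: c_2 = M_2/2 = -4/5, d_2 = (M_3 - M_2)/(6h_2) = 2/15, b_2 = Δ_2 - h_2(2M_2 + M_3)/6 = 46/15.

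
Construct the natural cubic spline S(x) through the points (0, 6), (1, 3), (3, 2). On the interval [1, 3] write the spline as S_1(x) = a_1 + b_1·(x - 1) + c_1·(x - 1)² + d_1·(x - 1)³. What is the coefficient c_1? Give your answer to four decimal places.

Let M_i = S''(x_i). Step sizes h_i = 1, 2; slopes of the chords Δ_i = (y_(i+1) - y_i)/h_i = -3, -1/2.
  1·M_0 + 6·M_1 + 2·M_2 = 6(Δ_1 - Δ_0) = 15
Natural end conditions: M_0 = M_2 = 0.
Forward elimination and back-substitution give M_0 = 0, M_1 = 5/2, M_2 = 0.
On [1, 3], with S_1(x) = a_1 + b_1·(x - 1) + c_1·(x - 1)² + d_1·(x - 1)³: c_1 = M_1/2 = 5/4, d_1 = (M_2 - M_1)/(6h_1) = -5/24, b_1 = Δ_1 - h_1(2M_1 + M_2)/6 = -13/6.

1.2500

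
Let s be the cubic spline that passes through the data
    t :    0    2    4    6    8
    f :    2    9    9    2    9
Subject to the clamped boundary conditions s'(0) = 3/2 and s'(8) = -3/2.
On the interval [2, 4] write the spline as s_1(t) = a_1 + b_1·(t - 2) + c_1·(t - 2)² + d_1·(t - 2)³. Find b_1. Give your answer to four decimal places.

3.1875

Write σ_i for s''(x_i). With h_i = 2, 2, 2, 2 and divided differences Δ_i = 7/2, 0, -7/2, 7/2, the continuity of s' gives the tridiagonal system
  2·σ_0 + 8·σ_1 + 2·σ_2 = 6(Δ_1 - Δ_0) = -21
  2·σ_1 + 8·σ_2 + 2·σ_3 = 6(Δ_2 - Δ_1) = -21
  2·σ_2 + 8·σ_3 + 2·σ_4 = 6(Δ_3 - Δ_2) = 42
Clamped end conditions give two more equations: 2h_0·σ_0 + h_0·σ_1 = 6(Δ_0 - s'(0)) = 12 and h_3·σ_3 + 2h_3·σ_4 = 6(s'(8) - Δ_3) = -30.
Forward elimination and back-substitution give σ_0 = 69/16, σ_1 = -21/8, σ_2 = -69/16, σ_3 = 75/8, σ_4 = -195/16.
On [2, 4], with s_1(t) = a_1 + b_1·(t - 2) + c_1·(t - 2)² + d_1·(t - 2)³: c_1 = σ_1/2 = -21/16, d_1 = (σ_2 - σ_1)/(6h_1) = -9/64, b_1 = Δ_1 - h_1(2σ_1 + σ_2)/6 = 51/16.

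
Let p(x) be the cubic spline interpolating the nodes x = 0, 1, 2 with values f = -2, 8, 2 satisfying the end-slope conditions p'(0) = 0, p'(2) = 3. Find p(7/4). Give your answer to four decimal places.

With m_i denoting the second derivative at x_i, h_i = 1, 1, and Δ_i = (y_(i+1) − y_i)/h_i = 10, -6:
  1·m_0 + 4·m_1 + 1·m_2 = 6(Δ_1 - Δ_0) = -96
Clamped end conditions give two more equations: 2h_0·m_0 + h_0·m_1 = 6(Δ_0 - p'(0)) = 60 and h_1·m_1 + 2h_1·m_2 = 6(p'(2) - Δ_1) = 54.
Hence m_0 = 111/2, m_1 = -51, m_2 = 105/2.
On [1, 2], p(x) = 8 + 9/4·(x - 1) - 51/2·(x - 1)² + 69/4·(x - 1)³.
With (x - 1) = 3/4: p(7/4) = 671/256.

2.6211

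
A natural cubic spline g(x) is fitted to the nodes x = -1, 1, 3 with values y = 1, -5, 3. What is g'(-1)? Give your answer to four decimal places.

With M_i denoting the second derivative at x_i, h_i = 2, 2, and Δ_i = (y_(i+1) − y_i)/h_i = -3, 4:
  2·M_0 + 8·M_1 + 2·M_2 = 6(Δ_1 - Δ_0) = 42
Natural end conditions: M_0 = M_2 = 0.
Forward elimination and back-substitution give M_0 = 0, M_1 = 21/4, M_2 = 0.
On [-1, 1], g'(x) = b_0 + 2c_0·(x + 1) + 3d_0·(x + 1)² with b_0 = Δ_0 - h_0(2M_0 + M_1)/6 = -19/4, c_0 = M_0/2 = 0, d_0 = (M_1 - M_0)/(6h_0) = 7/16. So g'(-1) = -19/4.

-4.7500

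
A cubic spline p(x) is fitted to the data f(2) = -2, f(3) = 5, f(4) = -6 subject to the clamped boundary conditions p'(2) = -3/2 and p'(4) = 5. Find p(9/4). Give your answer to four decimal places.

-0.9355

Write M_i for p''(x_i). With h_i = 1, 1 and divided differences Δ_i = 7, -11, the continuity of p' gives the tridiagonal system
  1·M_0 + 4·M_1 + 1·M_2 = 6(Δ_1 - Δ_0) = -108
Clamped end conditions give two more equations: 2h_0·M_0 + h_0·M_1 = 6(Δ_0 - p'(2)) = 51 and h_1·M_1 + 2h_1·M_2 = 6(p'(4) - Δ_1) = 96.
Hence M_0 = 223/4, M_1 = -121/2, M_2 = 313/4.
On [2, 3], p(x) = -2 - 3/2·(x - 2) + 223/8·(x - 2)² - 155/8·(x - 2)³.
With (x - 2) = 1/4: p(9/4) = -479/512.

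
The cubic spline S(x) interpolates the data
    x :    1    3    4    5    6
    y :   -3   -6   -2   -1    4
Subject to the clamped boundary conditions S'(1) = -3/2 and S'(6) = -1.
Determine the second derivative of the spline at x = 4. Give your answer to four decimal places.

Let m_i = S''(x_i). Step sizes h_i = 2, 1, 1, 1; slopes of the chords Δ_i = (y_(i+1) - y_i)/h_i = -3/2, 4, 1, 5.
  2·m_0 + 6·m_1 + 1·m_2 = 6(Δ_1 - Δ_0) = 33
  1·m_1 + 4·m_2 + 1·m_3 = 6(Δ_2 - Δ_1) = -18
  1·m_2 + 4·m_3 + 1·m_4 = 6(Δ_3 - Δ_2) = 24
Clamped end conditions give two more equations: 2h_0·m_0 + h_0·m_1 = 6(Δ_0 - S'(1)) = 0 and h_3·m_3 + 2h_3·m_4 = 6(S'(6) - Δ_3) = -36.
Solving: m_0 = -178/41, m_1 = 356/41, m_2 = -427/41, m_3 = 614/41, m_4 = -1045/41.

-10.4146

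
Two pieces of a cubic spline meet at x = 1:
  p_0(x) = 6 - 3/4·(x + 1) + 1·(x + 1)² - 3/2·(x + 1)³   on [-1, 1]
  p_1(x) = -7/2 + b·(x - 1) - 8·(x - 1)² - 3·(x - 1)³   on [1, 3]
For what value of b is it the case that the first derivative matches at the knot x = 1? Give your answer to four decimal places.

p_0'(x) = -3/4 + 2·(x + 1) - 9/2·(x + 1)², so p_0'(1) = -59/4. On the right, p_1'(1) = b, so b = -59/4.

-14.7500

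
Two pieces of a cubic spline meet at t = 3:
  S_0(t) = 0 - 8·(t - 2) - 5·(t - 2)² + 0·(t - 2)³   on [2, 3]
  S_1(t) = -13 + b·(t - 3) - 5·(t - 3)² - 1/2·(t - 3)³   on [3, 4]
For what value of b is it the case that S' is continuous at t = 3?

-18

S_0'(t) = -8 - 10·(t - 2) + 0·(t - 2)², so S_0'(3) = -18. On the right, S_1'(3) = b, so b = -18.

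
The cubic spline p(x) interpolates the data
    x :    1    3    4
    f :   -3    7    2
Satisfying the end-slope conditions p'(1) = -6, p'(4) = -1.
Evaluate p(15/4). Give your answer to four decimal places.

With σ_i denoting the second derivative at x_i, h_i = 2, 1, and Δ_i = (y_(i+1) − y_i)/h_i = 5, -5:
  2·σ_0 + 6·σ_1 + 1·σ_2 = 6(Δ_1 - Δ_0) = -60
Clamped end conditions give two more equations: 2h_0·σ_0 + h_0·σ_1 = 6(Δ_0 - p'(1)) = 66 and h_1·σ_1 + 2h_1·σ_2 = 6(p'(4) - Δ_1) = 24.
Solving: σ_0 = 169/6, σ_1 = -70/3, σ_2 = 71/3.
On [3, 4], p(x) = 7 - 7/6·(x - 3) - 35/3·(x - 3)² + 47/6·(x - 3)³.
With (x - 3) = 3/4: p(15/4) = 367/128.

2.8672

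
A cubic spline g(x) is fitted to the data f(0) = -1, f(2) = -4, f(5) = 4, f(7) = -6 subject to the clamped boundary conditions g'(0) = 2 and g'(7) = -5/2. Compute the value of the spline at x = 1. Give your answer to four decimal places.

With σ_i denoting the second derivative at x_i, h_i = 2, 3, 2, and Δ_i = (y_(i+1) − y_i)/h_i = -3/2, 8/3, -5:
  2·σ_0 + 10·σ_1 + 3·σ_2 = 6(Δ_1 - Δ_0) = 25
  3·σ_1 + 10·σ_2 + 2·σ_3 = 6(Δ_2 - Δ_1) = -46
Clamped end conditions give two more equations: 2h_0·σ_0 + h_0·σ_1 = 6(Δ_0 - g'(0)) = -21 and h_2·σ_2 + 2h_2·σ_3 = 6(g'(7) - Δ_2) = 15.
Forward elimination and back-substitution give σ_0 = -103/12, σ_1 = 20/3, σ_2 = -49/6, σ_3 = 47/6.
On [0, 2], g(x) = -1 + 2·x - 103/24·x² + 61/48·x³.
With x = 1: g(1) = -97/48.

-2.0208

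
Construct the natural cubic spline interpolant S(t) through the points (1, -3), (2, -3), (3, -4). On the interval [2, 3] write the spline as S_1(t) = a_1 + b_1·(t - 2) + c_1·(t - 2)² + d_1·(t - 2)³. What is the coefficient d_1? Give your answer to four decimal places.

Let M_i = S''(x_i). Step sizes h_i = 1, 1; slopes of the chords Δ_i = (y_(i+1) - y_i)/h_i = 0, -1.
  1·M_0 + 4·M_1 + 1·M_2 = 6(Δ_1 - Δ_0) = -6
Natural end conditions: M_0 = M_2 = 0.
Solving: M_0 = 0, M_1 = -3/2, M_2 = 0.
On [2, 3], with S_1(t) = a_1 + b_1·(t - 2) + c_1·(t - 2)² + d_1·(t - 2)³: c_1 = M_1/2 = -3/4, d_1 = (M_2 - M_1)/(6h_1) = 1/4, b_1 = Δ_1 - h_1(2M_1 + M_2)/6 = -1/2.

0.2500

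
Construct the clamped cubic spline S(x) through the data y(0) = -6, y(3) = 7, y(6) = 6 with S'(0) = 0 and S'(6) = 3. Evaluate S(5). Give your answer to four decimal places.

With M_i denoting the second derivative at x_i, h_i = 3, 3, and Δ_i = (y_(i+1) − y_i)/h_i = 13/3, -1/3:
  3·M_0 + 12·M_1 + 3·M_2 = 6(Δ_1 - Δ_0) = -28
Clamped end conditions give two more equations: 2h_0·M_0 + h_0·M_1 = 6(Δ_0 - S'(0)) = 26 and h_1·M_1 + 2h_1·M_2 = 6(S'(6) - Δ_1) = 20.
Forward elimination and back-substitution give M_0 = 43/6, M_1 = -17/3, M_2 = 37/6.
On [3, 6], S(x) = 7 + 9/4·(x - 3) - 17/6·(x - 3)² + 71/108·(x - 3)³.
With (x - 3) = 2: S(5) = 293/54.

5.4259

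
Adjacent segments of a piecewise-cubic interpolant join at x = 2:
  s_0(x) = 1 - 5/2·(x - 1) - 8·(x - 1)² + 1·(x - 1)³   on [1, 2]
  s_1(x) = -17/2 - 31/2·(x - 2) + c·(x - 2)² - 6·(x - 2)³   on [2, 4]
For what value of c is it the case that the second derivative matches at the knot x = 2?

-5

s_0''(x) = -16 + 6·(x - 1), so s_0''(2) = -10. On the right, s_1''(2) = 2c, so c = -5.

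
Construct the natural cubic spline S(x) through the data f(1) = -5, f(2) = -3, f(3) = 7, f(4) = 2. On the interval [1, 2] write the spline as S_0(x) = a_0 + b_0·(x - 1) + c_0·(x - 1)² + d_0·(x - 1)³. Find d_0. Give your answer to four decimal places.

Write m_i for S''(x_i). With h_i = 1, 1, 1 and divided differences Δ_i = 2, 10, -5, the continuity of S' gives the tridiagonal system
  1·m_0 + 4·m_1 + 1·m_2 = 6(Δ_1 - Δ_0) = 48
  1·m_1 + 4·m_2 + 1·m_3 = 6(Δ_2 - Δ_1) = -90
Natural end conditions: m_0 = m_3 = 0.
Hence m_0 = 0, m_1 = 94/5, m_2 = -136/5, m_3 = 0.
On [1, 2], with S_0(x) = a_0 + b_0·(x - 1) + c_0·(x - 1)² + d_0·(x - 1)³: c_0 = m_0/2 = 0, d_0 = (m_1 - m_0)/(6h_0) = 47/15, b_0 = Δ_0 - h_0(2m_0 + m_1)/6 = -17/15.

3.1333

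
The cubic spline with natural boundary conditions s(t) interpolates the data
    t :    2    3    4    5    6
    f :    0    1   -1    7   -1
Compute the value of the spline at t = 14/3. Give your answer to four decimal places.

4.9563

Let M_i = s''(x_i). Step sizes h_i = 1, 1, 1, 1; slopes of the chords Δ_i = (y_(i+1) - y_i)/h_i = 1, -2, 8, -8.
  1·M_0 + 4·M_1 + 1·M_2 = 6(Δ_1 - Δ_0) = -18
  1·M_1 + 4·M_2 + 1·M_3 = 6(Δ_2 - Δ_1) = 60
  1·M_2 + 4·M_3 + 1·M_4 = 6(Δ_3 - Δ_2) = -96
Natural end conditions: M_0 = M_4 = 0.
Solving the tridiagonal system: M_0 = 0, M_1 = -303/28, M_2 = 177/7, M_3 = -849/28, M_4 = 0.
On [4, 5], s(t) = -1 + 37/8·(t - 4) + 177/14·(t - 4)² - 519/56·(t - 4)³.
With (t - 4) = 2/3: s(14/3) = 1249/252.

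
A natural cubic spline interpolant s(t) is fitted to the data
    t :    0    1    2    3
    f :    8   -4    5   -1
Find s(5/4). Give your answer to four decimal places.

-2.6500

Write σ_i for s''(x_i). With h_i = 1, 1, 1 and divided differences Δ_i = -12, 9, -6, the continuity of s' gives the tridiagonal system
  1·σ_0 + 4·σ_1 + 1·σ_2 = 6(Δ_1 - Δ_0) = 126
  1·σ_1 + 4·σ_2 + 1·σ_3 = 6(Δ_2 - Δ_1) = -90
Natural end conditions: σ_0 = σ_3 = 0.
Solving: σ_0 = 0, σ_1 = 198/5, σ_2 = -162/5, σ_3 = 0.
On [1, 2], s(t) = -4 + 6/5·(t - 1) + 99/5·(t - 1)² - 12·(t - 1)³.
With (t - 1) = 1/4: s(5/4) = -53/20.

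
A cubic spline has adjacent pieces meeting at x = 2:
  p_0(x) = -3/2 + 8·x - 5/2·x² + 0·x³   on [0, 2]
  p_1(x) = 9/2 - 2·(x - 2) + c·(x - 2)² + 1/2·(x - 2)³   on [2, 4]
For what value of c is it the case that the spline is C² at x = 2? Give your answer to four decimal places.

-2.5000

p_0''(x) = -5 + 0·x, so p_0''(2) = -5. On the right, p_1''(2) = 2c, so c = -5/2.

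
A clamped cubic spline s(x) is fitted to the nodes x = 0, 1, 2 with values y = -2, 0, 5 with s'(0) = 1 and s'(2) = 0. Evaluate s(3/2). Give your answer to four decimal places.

3.1250

Put m_i = s'' at the i-th knot. Here h = (1, 1) and Δ = (2, 5), so the interior equations h_(i-1)·m_(i-1) + 2(h_(i-1)+h_i)·m_i + h_i·m_(i+1) = 6(Δ_i − Δ_(i-1)) read
  1·m_0 + 4·m_1 + 1·m_2 = 6(Δ_1 - Δ_0) = 18
Clamped end conditions give two more equations: 2h_0·m_0 + h_0·m_1 = 6(Δ_0 - s'(0)) = 6 and h_1·m_1 + 2h_1·m_2 = 6(s'(2) - Δ_1) = -30.
Solving the tridiagonal system: m_0 = -2, m_1 = 10, m_2 = -20.
On [1, 2], s(x) = 0 + 5·(x - 1) + 5·(x - 1)² - 5·(x - 1)³.
With (x - 1) = 1/2: s(3/2) = 25/8.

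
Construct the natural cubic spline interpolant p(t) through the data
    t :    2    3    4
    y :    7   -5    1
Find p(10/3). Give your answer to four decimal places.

-4.6667

Let M_i = p''(x_i). Step sizes h_i = 1, 1; slopes of the chords Δ_i = (y_(i+1) - y_i)/h_i = -12, 6.
  1·M_0 + 4·M_1 + 1·M_2 = 6(Δ_1 - Δ_0) = 108
Natural end conditions: M_0 = M_2 = 0.
Hence M_0 = 0, M_1 = 27, M_2 = 0.
On [3, 4], p(t) = -5 - 3·(t - 3) + 27/2·(t - 3)² - 9/2·(t - 3)³.
With (t - 3) = 1/3: p(10/3) = -14/3.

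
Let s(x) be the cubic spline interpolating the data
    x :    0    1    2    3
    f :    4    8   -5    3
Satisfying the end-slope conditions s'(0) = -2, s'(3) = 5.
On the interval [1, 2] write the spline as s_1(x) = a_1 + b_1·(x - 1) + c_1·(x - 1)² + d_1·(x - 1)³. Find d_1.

17

Write M_i for s''(x_i). With h_i = 1, 1, 1 and divided differences Δ_i = 4, -13, 8, the continuity of s' gives the tridiagonal system
  1·M_0 + 4·M_1 + 1·M_2 = 6(Δ_1 - Δ_0) = -102
  1·M_1 + 4·M_2 + 1·M_3 = 6(Δ_2 - Δ_1) = 126
Clamped end conditions give two more equations: 2h_0·M_0 + h_0·M_1 = 6(Δ_0 - s'(0)) = 36 and h_2·M_2 + 2h_2·M_3 = 6(s'(3) - Δ_2) = -18.
Solving: M_0 = 128/3, M_1 = -148/3, M_2 = 158/3, M_3 = -106/3.
On [1, 2], with s_1(x) = a_1 + b_1·(x - 1) + c_1·(x - 1)² + d_1·(x - 1)³: c_1 = M_1/2 = -74/3, d_1 = (M_2 - M_1)/(6h_1) = 17, b_1 = Δ_1 - h_1(2M_1 + M_2)/6 = -16/3.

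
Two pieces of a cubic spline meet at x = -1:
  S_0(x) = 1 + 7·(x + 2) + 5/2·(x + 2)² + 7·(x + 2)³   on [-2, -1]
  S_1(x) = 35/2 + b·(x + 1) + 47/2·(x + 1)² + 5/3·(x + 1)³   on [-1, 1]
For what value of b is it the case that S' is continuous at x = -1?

33

S_0'(x) = 7 + 5·(x + 2) + 21·(x + 2)², so S_0'(-1) = 33. On the right, S_1'(-1) = b, so b = 33.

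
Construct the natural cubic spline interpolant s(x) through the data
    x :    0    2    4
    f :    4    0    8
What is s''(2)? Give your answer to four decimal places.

Write σ_i for s''(x_i). With h_i = 2, 2 and divided differences Δ_i = -2, 4, the continuity of s' gives the tridiagonal system
  2·σ_0 + 8·σ_1 + 2·σ_2 = 6(Δ_1 - Δ_0) = 36
Natural end conditions: σ_0 = σ_2 = 0.
Hence σ_0 = 0, σ_1 = 9/2, σ_2 = 0.

4.5000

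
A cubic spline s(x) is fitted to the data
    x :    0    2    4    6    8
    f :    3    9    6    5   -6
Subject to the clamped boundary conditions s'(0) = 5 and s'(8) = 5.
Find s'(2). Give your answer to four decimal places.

Write σ_i for s''(x_i). With h_i = 2, 2, 2, 2 and divided differences Δ_i = 3, -3/2, -1/2, -11/2, the continuity of s' gives the tridiagonal system
  2·σ_0 + 8·σ_1 + 2·σ_2 = 6(Δ_1 - Δ_0) = -27
  2·σ_1 + 8·σ_2 + 2·σ_3 = 6(Δ_2 - Δ_1) = 6
  2·σ_2 + 8·σ_3 + 2·σ_4 = 6(Δ_3 - Δ_2) = -30
Clamped end conditions give two more equations: 2h_0·σ_0 + h_0·σ_1 = 6(Δ_0 - s'(0)) = -12 and h_3·σ_3 + 2h_3·σ_4 = 6(s'(8) - Δ_3) = 63.
Hence σ_0 = -99/112, σ_1 = -237/56, σ_2 = 69/16, σ_3 = -561/56, σ_4 = 2325/112.
On [2, 4], s'(x) = b_1 + 2c_1·(x - 2) + 3d_1·(x - 2)² with b_1 = Δ_1 - h_1(2σ_1 + σ_2)/6 = -13/112, c_1 = σ_1/2 = -237/112, d_1 = (σ_2 - σ_1)/(6h_1) = 319/448. So s'(2) = -13/112.

-0.1161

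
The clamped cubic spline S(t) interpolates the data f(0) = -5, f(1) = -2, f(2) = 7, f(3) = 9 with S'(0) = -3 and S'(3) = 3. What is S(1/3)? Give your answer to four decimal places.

Write σ_i for S''(x_i). With h_i = 1, 1, 1 and divided differences Δ_i = 3, 9, 2, the continuity of S' gives the tridiagonal system
  1·σ_0 + 4·σ_1 + 1·σ_2 = 6(Δ_1 - Δ_0) = 36
  1·σ_1 + 4·σ_2 + 1·σ_3 = 6(Δ_2 - Δ_1) = -42
Clamped end conditions give two more equations: 2h_0·σ_0 + h_0·σ_1 = 6(Δ_0 - S'(0)) = 36 and h_2·σ_2 + 2h_2·σ_3 = 6(S'(3) - Δ_2) = 6.
Forward elimination and back-substitution give σ_0 = 66/5, σ_1 = 48/5, σ_2 = -78/5, σ_3 = 54/5.
On [0, 1], S(t) = -5 - 3·t + 33/5·t² - 3/5·t³.
With t = 1/3: S(1/3) = -238/45.

-5.2889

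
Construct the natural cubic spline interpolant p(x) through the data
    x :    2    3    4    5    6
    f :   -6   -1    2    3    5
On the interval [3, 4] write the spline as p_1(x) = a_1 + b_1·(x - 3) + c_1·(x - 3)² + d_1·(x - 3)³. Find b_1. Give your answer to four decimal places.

With m_i denoting the second derivative at x_i, h_i = 1, 1, 1, 1, and Δ_i = (y_(i+1) − y_i)/h_i = 5, 3, 1, 2:
  1·m_0 + 4·m_1 + 1·m_2 = 6(Δ_1 - Δ_0) = -12
  1·m_1 + 4·m_2 + 1·m_3 = 6(Δ_2 - Δ_1) = -12
  1·m_2 + 4·m_3 + 1·m_4 = 6(Δ_3 - Δ_2) = 6
Natural end conditions: m_0 = m_4 = 0.
Forward elimination and back-substitution give m_0 = 0, m_1 = -9/4, m_2 = -3, m_3 = 9/4, m_4 = 0.
On [3, 4], with p_1(x) = a_1 + b_1·(x - 3) + c_1·(x - 3)² + d_1·(x - 3)³: c_1 = m_1/2 = -9/8, d_1 = (m_2 - m_1)/(6h_1) = -1/8, b_1 = Δ_1 - h_1(2m_1 + m_2)/6 = 17/4.

4.2500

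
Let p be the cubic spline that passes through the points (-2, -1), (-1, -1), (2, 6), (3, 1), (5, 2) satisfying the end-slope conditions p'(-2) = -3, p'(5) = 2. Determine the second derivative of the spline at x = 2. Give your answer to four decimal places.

With M_i denoting the second derivative at x_i, h_i = 1, 3, 1, 2, and Δ_i = (y_(i+1) − y_i)/h_i = 0, 7/3, -5, 1/2:
  1·M_0 + 8·M_1 + 3·M_2 = 6(Δ_1 - Δ_0) = 14
  3·M_1 + 8·M_2 + 1·M_3 = 6(Δ_2 - Δ_1) = -44
  1·M_2 + 6·M_3 + 2·M_4 = 6(Δ_3 - Δ_2) = 33
Clamped end conditions give two more equations: 2h_0·M_0 + h_0·M_1 = 6(Δ_0 - p'(-2)) = 18 and h_3·M_3 + 2h_3·M_4 = 6(p'(5) - Δ_3) = 9.
Solving the tridiagonal system: M_0 = 71/10, M_1 = 19/5, M_2 = -47/6, M_3 = 109/15, M_4 = -83/60.

-7.8333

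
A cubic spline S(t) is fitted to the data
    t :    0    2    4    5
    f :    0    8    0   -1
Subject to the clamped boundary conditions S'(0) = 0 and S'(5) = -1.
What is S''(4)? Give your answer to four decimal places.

With m_i denoting the second derivative at x_i, h_i = 2, 2, 1, and Δ_i = (y_(i+1) − y_i)/h_i = 4, -4, -1:
  2·m_0 + 8·m_1 + 2·m_2 = 6(Δ_1 - Δ_0) = -48
  2·m_1 + 6·m_2 + 1·m_3 = 6(Δ_2 - Δ_1) = 18
Clamped end conditions give two more equations: 2h_0·m_0 + h_0·m_1 = 6(Δ_0 - S'(0)) = 24 and h_2·m_2 + 2h_2·m_3 = 6(S'(5) - Δ_2) = 0.
Solving: m_0 = 260/23, m_1 = -244/23, m_2 = 164/23, m_3 = -82/23.

7.1304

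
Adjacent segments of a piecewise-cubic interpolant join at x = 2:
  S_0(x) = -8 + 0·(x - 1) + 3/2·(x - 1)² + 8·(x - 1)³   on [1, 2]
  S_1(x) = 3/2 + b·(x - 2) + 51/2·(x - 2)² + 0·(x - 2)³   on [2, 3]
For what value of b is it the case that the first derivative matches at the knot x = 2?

S_0'(x) = 0 + 3·(x - 1) + 24·(x - 1)², so S_0'(2) = 27. On the right, S_1'(2) = b, so b = 27.

27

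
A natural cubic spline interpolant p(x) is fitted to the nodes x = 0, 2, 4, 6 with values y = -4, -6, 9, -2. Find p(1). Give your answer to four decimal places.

Let M_i = p''(x_i). Step sizes h_i = 2, 2, 2; slopes of the chords Δ_i = (y_(i+1) - y_i)/h_i = -1, 15/2, -11/2.
  2·M_0 + 8·M_1 + 2·M_2 = 6(Δ_1 - Δ_0) = 51
  2·M_1 + 8·M_2 + 2·M_3 = 6(Δ_2 - Δ_1) = -78
Natural end conditions: M_0 = M_3 = 0.
Solving the tridiagonal system: M_0 = 0, M_1 = 47/5, M_2 = -121/10, M_3 = 0.
On [0, 2], p(x) = -4 - 62/15·x + 0·x² + 47/60·x³.
With x = 1: p(1) = -147/20.

-7.3500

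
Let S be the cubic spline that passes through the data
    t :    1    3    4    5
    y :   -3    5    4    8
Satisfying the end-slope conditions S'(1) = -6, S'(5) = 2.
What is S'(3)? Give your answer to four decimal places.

Let M_i = S''(x_i). Step sizes h_i = 2, 1, 1; slopes of the chords Δ_i = (y_(i+1) - y_i)/h_i = 4, -1, 4.
  2·M_0 + 6·M_1 + 1·M_2 = 6(Δ_1 - Δ_0) = -30
  1·M_1 + 4·M_2 + 1·M_3 = 6(Δ_2 - Δ_1) = 30
Clamped end conditions give two more equations: 2h_0·M_0 + h_0·M_1 = 6(Δ_0 - S'(1)) = 60 and h_2·M_2 + 2h_2·M_3 = 6(S'(5) - Δ_2) = -12.
Forward elimination and back-substitution give M_0 = 247/11, M_1 = -164/11, M_2 = 160/11, M_3 = -146/11.
On [3, 4], S'(t) = b_1 + 2c_1·(t - 3) + 3d_1·(t - 3)² with b_1 = Δ_1 - h_1(2M_1 + M_2)/6 = 17/11, c_1 = M_1/2 = -82/11, d_1 = (M_2 - M_1)/(6h_1) = 54/11. So S'(3) = 17/11.

1.5455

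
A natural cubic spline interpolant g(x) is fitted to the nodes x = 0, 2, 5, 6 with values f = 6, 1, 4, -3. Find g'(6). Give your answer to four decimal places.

Write σ_i for g''(x_i). With h_i = 2, 3, 1 and divided differences Δ_i = -5/2, 1, -7, the continuity of g' gives the tridiagonal system
  2·σ_0 + 10·σ_1 + 3·σ_2 = 6(Δ_1 - Δ_0) = 21
  3·σ_1 + 8·σ_2 + 1·σ_3 = 6(Δ_2 - Δ_1) = -48
Natural end conditions: σ_0 = σ_3 = 0.
Solving: σ_0 = 0, σ_1 = 312/71, σ_2 = -543/71, σ_3 = 0.
On [5, 6], g'(x) = b_2 + 2c_2·(x - 5) + 3d_2·(x - 5)² with b_2 = Δ_2 - h_2(2σ_2 + σ_3)/6 = -316/71, c_2 = σ_2/2 = -543/142, d_2 = (σ_3 - σ_2)/(6h_2) = 181/142. So g'(6) = -1175/142.

-8.2746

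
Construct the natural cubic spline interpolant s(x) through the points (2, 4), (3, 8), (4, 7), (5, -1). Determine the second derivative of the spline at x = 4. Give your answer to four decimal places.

Let M_i = s''(x_i). Step sizes h_i = 1, 1, 1; slopes of the chords Δ_i = (y_(i+1) - y_i)/h_i = 4, -1, -8.
  1·M_0 + 4·M_1 + 1·M_2 = 6(Δ_1 - Δ_0) = -30
  1·M_1 + 4·M_2 + 1·M_3 = 6(Δ_2 - Δ_1) = -42
Natural end conditions: M_0 = M_3 = 0.
Forward elimination and back-substitution give M_0 = 0, M_1 = -26/5, M_2 = -46/5, M_3 = 0.

-9.2000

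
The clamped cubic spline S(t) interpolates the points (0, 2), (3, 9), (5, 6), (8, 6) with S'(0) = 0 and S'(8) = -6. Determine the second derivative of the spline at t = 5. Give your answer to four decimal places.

Write m_i for S''(x_i). With h_i = 3, 2, 3 and divided differences Δ_i = 7/3, -3/2, 0, the continuity of S' gives the tridiagonal system
  3·m_0 + 10·m_1 + 2·m_2 = 6(Δ_1 - Δ_0) = -23
  2·m_1 + 10·m_2 + 3·m_3 = 6(Δ_2 - Δ_1) = 9
Clamped end conditions give two more equations: 2h_0·m_0 + h_0·m_1 = 6(Δ_0 - S'(0)) = 14 and h_2·m_2 + 2h_2·m_3 = 6(S'(8) - Δ_2) = -36.
Hence m_0 = 1255/273, m_1 = -412/91, m_2 = 386/91, m_3 = -739/91.

4.2418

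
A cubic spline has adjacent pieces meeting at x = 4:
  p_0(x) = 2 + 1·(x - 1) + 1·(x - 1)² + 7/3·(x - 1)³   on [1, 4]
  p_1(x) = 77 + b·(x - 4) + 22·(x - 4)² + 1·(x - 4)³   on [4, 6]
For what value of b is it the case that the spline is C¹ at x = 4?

p_0'(x) = 1 + 2·(x - 1) + 7·(x - 1)², so p_0'(4) = 70. On the right, p_1'(4) = b, so b = 70.

70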